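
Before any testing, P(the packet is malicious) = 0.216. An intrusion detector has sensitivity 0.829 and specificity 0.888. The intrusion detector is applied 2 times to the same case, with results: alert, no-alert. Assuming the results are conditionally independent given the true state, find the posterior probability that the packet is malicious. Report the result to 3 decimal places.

Let H be the event that the packet is malicious; start with P(H) = 0.216. P('alert'|H) = 0.829, P('alert'|¬H) = 0.112.
Update on result 1 ('alert'): P(H) ← 0.829·0.2160 / (0.829·0.2160 + 0.112·0.7840) = 0.17906/0.26687 = 0.6710.
Update on result 2 ('no-alert'): P(H) ← 0.171·0.6710 / (0.171·0.6710 + 0.888·0.3290) = 0.11474/0.40691 = 0.2820.

Posterior P(H) ≈ 0.282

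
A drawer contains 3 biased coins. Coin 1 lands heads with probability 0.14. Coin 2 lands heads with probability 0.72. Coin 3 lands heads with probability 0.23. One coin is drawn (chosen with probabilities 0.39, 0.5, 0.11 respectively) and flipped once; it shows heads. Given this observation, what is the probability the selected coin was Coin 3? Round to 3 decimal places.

Posterior probability ≈ 0.058

P(heads|C1) = 0.14; P(heads|C2) = 0.72; P(heads|C3) = 0.23.
Prior × likelihood for each source: 0.39·0.14=0.05460, 0.5·0.72=0.3600, 0.11·0.23=0.02530. Summing gives P(heads) = 0.43990.
P(Coin 3 | heads) = 0.02530 / 0.43990 = 0.058.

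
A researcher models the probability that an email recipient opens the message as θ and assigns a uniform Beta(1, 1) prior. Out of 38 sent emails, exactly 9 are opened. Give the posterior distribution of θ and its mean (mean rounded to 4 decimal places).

The binomial likelihood is conjugate to the Beta prior: with 9 successes and 29 failures, the posterior is Beta(1+9, 1+29) = Beta(10, 30).
Posterior mean = α/(α+β) = 10/40 = 0.2500.

Posterior: Beta(10, 30); mean ≈ 0.2500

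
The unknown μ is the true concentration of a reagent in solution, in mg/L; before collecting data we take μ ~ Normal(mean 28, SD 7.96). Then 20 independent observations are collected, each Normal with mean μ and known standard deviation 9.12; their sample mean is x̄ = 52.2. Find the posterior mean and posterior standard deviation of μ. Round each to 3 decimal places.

Posterior mean ≈ 50.709; posterior SD ≈ 1.975

With known σ, the Normal prior is conjugate. Weight on the data is w = (n/σ²)/(n/σ² + 1/τ₀²) = 0.240459/(0.240459+0.0157824) = 0.93841.
Posterior mean = w·x̄ + (1−w)·μ₀ = 0.93841·52.2 + 0.061592·28 = 50.709. Posterior variance = 1/(0.240459+0.0157824) = 3.90258, so SD = 1.975.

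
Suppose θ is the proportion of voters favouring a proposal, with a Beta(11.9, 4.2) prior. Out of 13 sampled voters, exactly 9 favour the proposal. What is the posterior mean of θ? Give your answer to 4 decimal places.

Posterior mean ≈ 0.7182

The binomial likelihood is conjugate to the Beta prior: with 9 successes and 4 failures, the posterior is Beta(11.9+9, 4.2+4) = Beta(20.9, 8.2).
Posterior mean = α/(α+β) = 20.9/29.1 = 0.7182.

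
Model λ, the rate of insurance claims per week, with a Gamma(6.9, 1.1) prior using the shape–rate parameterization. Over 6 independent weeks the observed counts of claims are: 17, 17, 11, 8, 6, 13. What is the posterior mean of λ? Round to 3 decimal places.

Posterior mean ≈ 11.113

The Poisson likelihood adds the total count to the shape and the number of exposure periods to the rate. Here ∑xᵢ = 72 and n = 6, so shape 6.9→78.9 and rate 1.1→7.1.
E[λ | data] = 78.9/7.1 = 11.113.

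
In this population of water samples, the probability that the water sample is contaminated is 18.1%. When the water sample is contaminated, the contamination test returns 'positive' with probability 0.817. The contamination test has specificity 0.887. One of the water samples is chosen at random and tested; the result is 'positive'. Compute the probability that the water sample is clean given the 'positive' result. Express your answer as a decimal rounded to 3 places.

Write H for 'the water sample is contaminated'. Prior odds H:¬H = 0.181/0.819 = 0.22100. For the 'positive' outcome, the likelihood ratio is 0.817/0.113 = 7.2301.
Posterior odds = 0.22100 × 7.2301 = 1.5979, so P(H|E) = 1.5979/(1+1.5979) = 0.615. Then P(¬H|E) = 1 − 0.615 = 0.385.

P(¬H | E) ≈ 0.385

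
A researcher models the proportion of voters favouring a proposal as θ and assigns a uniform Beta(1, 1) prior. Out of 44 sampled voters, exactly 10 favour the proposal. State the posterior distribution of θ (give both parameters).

Observing 10 successes and 34 failures updates Beta(1, 1) by adding the success and failure counts to the two shape parameters: α = 1+10 = 11, β = 1+34 = 35.

Posterior: Beta(11, 35)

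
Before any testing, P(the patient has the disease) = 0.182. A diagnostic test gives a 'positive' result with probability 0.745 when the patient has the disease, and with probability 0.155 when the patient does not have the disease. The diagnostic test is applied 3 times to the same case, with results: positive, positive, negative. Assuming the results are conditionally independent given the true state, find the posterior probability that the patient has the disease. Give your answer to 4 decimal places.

Let H be the event that the patient has the disease; start with P(H) = 0.182. P('positive'|H) = 0.745, P('positive'|¬H) = 0.155.
Update on result 1 ('positive'): P(H) ← 0.745·0.1820 / (0.745·0.1820 + 0.155·0.8180) = 0.13559/0.26238 = 0.5168.
Update on result 2 ('positive'): P(H) ← 0.745·0.5168 / (0.745·0.5168 + 0.155·0.4832) = 0.38499/0.45989 = 0.8371.
Update on result 3 ('negative'): P(H) ← 0.255·0.8371 / (0.255·0.8371 + 0.845·0.1629) = 0.21347/0.35109 = 0.6080.

Posterior P(H) ≈ 0.6080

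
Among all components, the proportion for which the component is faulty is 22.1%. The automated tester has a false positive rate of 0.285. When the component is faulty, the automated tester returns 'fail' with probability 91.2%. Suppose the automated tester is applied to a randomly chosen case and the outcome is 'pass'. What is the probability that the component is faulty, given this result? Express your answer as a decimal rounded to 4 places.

P(H | E) ≈ 0.0337

Write H for 'the component is faulty'. Prior odds H:¬H = 0.221/0.779 = 0.28370. For the 'pass' outcome, the likelihood ratio is 0.088/0.715 = 0.12308.
Posterior odds = 0.28370 × 0.12308 = 0.034917, so P(H|E) = 0.034917/(1+0.034917) = 0.0337.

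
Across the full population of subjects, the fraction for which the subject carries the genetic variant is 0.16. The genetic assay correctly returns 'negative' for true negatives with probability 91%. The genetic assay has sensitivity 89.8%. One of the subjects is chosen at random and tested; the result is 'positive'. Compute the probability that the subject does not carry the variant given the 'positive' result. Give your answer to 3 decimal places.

Write H for 'the subject carries the genetic variant'. Prior odds H:¬H = 0.16/0.84 = 0.19048. For the 'positive' outcome, the likelihood ratio is 0.898/0.09 = 9.9778.
Posterior odds = 0.19048 × 9.9778 = 1.9005, so P(H|E) = 1.9005/(1+1.9005) = 0.655. Then P(¬H|E) = 1 − 0.655 = 0.345.

P(¬H | E) ≈ 0.345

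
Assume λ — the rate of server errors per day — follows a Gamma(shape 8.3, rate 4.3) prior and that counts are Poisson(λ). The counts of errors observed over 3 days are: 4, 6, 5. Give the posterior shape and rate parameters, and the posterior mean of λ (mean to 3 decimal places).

The Poisson likelihood adds the total count to the shape and the number of exposure periods to the rate. Here ∑xᵢ = 15 and n = 3, so shape 8.3→23.3 and rate 4.3→7.3.
E[λ | data] = 23.3/7.3 = 3.192.

Posterior: Gamma(shape=23.3, rate=7.3); mean ≈ 3.192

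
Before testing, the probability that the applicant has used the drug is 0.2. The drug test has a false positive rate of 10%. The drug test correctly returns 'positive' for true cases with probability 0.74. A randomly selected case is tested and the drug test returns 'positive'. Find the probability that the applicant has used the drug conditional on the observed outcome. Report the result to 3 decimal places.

P(H | E) ≈ 0.649

Write H for 'the applicant has used the drug'. Prior odds H:¬H = 0.2/0.8 = 0.25000. For the 'positive' outcome, the likelihood ratio is 0.74/0.1 = 7.4000.
Posterior odds = 0.25000 × 7.4000 = 1.8500, so P(H|E) = 1.8500/(1+1.8500) = 0.649.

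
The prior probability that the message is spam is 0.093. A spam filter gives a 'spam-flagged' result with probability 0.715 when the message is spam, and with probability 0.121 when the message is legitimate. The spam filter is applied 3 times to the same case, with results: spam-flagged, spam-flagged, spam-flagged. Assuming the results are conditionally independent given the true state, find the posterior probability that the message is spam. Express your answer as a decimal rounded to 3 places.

With H the event that the message is spam, the joint likelihood of the observed sequence is P(data|H) = 0.715·0.715·0.715 = 0.36553 and P(data|¬H) = 0.121·0.121·0.121 = 0.0017716.
Bayes: P(H|data) = 0.093·0.36553 / (0.093·0.36553 + 0.907·0.0017716) = 0.033994/0.035601 = 0.9549.

Posterior P(H) ≈ 0.955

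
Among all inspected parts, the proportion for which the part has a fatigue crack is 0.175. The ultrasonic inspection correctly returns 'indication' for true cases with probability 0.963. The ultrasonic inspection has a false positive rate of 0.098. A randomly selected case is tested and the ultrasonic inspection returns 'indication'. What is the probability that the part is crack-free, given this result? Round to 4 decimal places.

Write H for 'the part has a fatigue crack'. Prior odds H:¬H = 0.175/0.825 = 0.21212. For the 'indication' outcome, the likelihood ratio is 0.963/0.098 = 9.8265.
Posterior odds = 0.21212 × 9.8265 = 2.0844, so P(H|E) = 2.0844/(1+2.0844) = 0.6758. Then P(¬H|E) = 1 − 0.6758 = 0.3242.

P(¬H | E) ≈ 0.3242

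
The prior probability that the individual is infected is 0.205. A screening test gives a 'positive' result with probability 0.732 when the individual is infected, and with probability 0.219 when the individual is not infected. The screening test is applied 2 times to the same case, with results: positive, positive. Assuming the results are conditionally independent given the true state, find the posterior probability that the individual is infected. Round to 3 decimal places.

Posterior P(H) ≈ 0.742

With H the event that the individual is infected, the joint likelihood of the observed sequence is P(data|H) = 0.732·0.732 = 0.53582 and P(data|¬H) = 0.219·0.219 = 0.047961.
Bayes: P(H|data) = 0.205·0.53582 / (0.205·0.53582 + 0.795·0.047961) = 0.10984/0.14797 = 0.7423.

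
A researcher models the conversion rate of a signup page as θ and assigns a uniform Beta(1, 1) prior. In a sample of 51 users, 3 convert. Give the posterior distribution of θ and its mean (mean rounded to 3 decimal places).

Posterior: Beta(4, 49); mean ≈ 0.075

Observing 3 successes and 48 failures updates Beta(1, 1) by adding the success and failure counts to the two shape parameters: α = 1+3 = 4, β = 1+48 = 49.
Posterior mean = α/(α+β) = 4/53 = 0.075.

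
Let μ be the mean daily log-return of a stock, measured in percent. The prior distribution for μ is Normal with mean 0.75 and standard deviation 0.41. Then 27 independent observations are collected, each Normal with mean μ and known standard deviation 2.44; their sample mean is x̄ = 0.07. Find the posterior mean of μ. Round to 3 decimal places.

Prior precision 1/τ₀² = 1/0.41² = 5.94884; data precision n/σ² = 27/2.44² = 4.53507.
Posterior precision = 5.94884 + 4.53507 = 10.4839.
Posterior mean = (5.94884·0.75 + 4.53507·0.07) / 10.4839 = 0.456.

Posterior mean ≈ 0.456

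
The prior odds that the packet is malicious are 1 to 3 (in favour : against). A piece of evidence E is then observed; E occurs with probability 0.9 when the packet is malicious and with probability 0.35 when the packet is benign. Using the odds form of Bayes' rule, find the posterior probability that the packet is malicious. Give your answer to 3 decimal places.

Posterior probability ≈ 0.462

Prior odds = 1/3 = 0.33333.
Likelihood ratio for E = 0.9/0.35 = 2.5714.
Posterior odds = prior odds × LR = 0.85714.
Posterior probability = odds/(1+odds) = 0.85714/1.8571 = 0.462.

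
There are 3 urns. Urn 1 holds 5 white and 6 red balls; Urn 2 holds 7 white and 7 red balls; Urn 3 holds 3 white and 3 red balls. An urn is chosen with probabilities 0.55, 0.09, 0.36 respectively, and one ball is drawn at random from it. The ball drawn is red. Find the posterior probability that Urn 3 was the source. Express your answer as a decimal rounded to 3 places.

P(red|Urn 1) = 0.5455; P(red|Urn 2) = 0.5; P(red|Urn 3) = 0.5.
Prior × likelihood for each source: 0.55·0.5455=0.3000, 0.09·0.5=0.04500, 0.36·0.5=0.1800. Summing gives P(red) = 0.52500.
P(Urn 3 | red) = 0.1800 / 0.52500 = 0.343.

Posterior probability ≈ 0.343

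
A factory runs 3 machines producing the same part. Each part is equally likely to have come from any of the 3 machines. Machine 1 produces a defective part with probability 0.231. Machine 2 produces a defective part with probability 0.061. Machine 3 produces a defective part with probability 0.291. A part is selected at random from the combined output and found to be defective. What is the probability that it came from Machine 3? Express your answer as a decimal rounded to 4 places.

P(defective|M1) = 0.231; P(defective|M2) = 0.061; P(defective|M3) = 0.291.
Prior × likelihood for each source: 0.333333·0.231=0.07700, 0.333333·0.061=0.02033, 0.333333·0.291=0.09700. Summing gives P(defective) = 0.19433.
P(Machine 3 | defective) = 0.09700 / 0.19433 = 0.4991.

Posterior probability ≈ 0.4991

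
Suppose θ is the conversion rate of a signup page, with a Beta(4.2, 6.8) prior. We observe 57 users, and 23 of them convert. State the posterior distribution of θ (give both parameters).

Posterior: Beta(27.2, 40.8)

The binomial likelihood is conjugate to the Beta prior: with 23 successes and 34 failures, the posterior is Beta(4.2+23, 6.8+34) = Beta(27.2, 40.8).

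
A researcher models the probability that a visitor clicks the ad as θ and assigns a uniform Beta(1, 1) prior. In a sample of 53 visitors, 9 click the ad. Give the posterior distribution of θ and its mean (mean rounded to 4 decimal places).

Posterior: Beta(10, 45); mean ≈ 0.1818

The binomial likelihood is conjugate to the Beta prior: with 9 successes and 44 failures, the posterior is Beta(1+9, 1+44) = Beta(10, 45).
Posterior mean = α/(α+β) = 10/55 = 0.1818.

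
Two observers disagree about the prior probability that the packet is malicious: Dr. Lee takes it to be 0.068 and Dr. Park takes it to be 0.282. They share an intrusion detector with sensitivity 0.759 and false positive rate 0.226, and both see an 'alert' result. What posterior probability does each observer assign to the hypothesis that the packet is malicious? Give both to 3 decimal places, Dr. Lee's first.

P('+'|H) = 0.759, P('+'|¬H) = 0.226.
Dr. Lee: numerator 0.759·0.068 = 0.051612; evidence = 0.051612+0.226·0.932 = 0.26224; posterior = 0.197.
Dr. Park: numerator 0.759·0.282 = 0.21404; evidence = 0.21404+0.226·0.718 = 0.37631; posterior = 0.569.

Dr. Lee: 0.197; Dr. Park: 0.569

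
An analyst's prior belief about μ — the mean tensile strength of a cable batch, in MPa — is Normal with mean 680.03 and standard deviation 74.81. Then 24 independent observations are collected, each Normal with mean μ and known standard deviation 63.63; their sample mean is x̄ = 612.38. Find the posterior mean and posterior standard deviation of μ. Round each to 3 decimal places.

Prior precision 1/τ₀² = 1/74.81² = 0.00017868; data precision n/σ² = 24/63.63² = 0.00592772.
Posterior precision = 0.00017868 + 0.00592772 = 0.00610640, giving posterior SD = 1/√0.00610640 = 12.797.
Posterior mean = (0.00017868·680.03 + 0.00592772·612.38) / 0.00610640 = 614.360.

Posterior mean ≈ 614.360; posterior SD ≈ 12.797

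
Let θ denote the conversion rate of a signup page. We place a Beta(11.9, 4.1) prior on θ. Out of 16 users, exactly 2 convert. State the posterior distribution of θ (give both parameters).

The binomial likelihood is conjugate to the Beta prior: with 2 successes and 14 failures, the posterior is Beta(11.9+2, 4.1+14) = Beta(13.9, 18.1).

Posterior: Beta(13.9, 18.1)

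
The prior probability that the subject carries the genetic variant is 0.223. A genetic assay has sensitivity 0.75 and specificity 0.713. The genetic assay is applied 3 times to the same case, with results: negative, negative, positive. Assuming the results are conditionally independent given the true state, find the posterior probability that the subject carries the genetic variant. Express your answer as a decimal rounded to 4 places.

Let H be the event that the subject carries the genetic variant; start with P(H) = 0.223. P('positive'|H) = 0.75, P('positive'|¬H) = 0.287.
Update on result 1 ('negative'): P(H) ← 0.25·0.2230 / (0.25·0.2230 + 0.713·0.7770) = 0.055750/0.60975 = 0.0914.
Update on result 2 ('negative'): P(H) ← 0.25·0.0914 / (0.25·0.0914 + 0.713·0.9086) = 0.022858/0.67067 = 0.0341.
Update on result 3 ('positive'): P(H) ← 0.75·0.0341 / (0.75·0.0341 + 0.287·0.9659) = 0.025561/0.30278 = 0.0844.

Posterior P(H) ≈ 0.0844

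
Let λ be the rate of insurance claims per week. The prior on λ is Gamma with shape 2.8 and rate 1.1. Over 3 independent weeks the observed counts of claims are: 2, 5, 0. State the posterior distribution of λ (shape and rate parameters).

Posterior: Gamma(shape=9.8, rate=4.1)

The Poisson likelihood adds the total count to the shape and the number of exposure periods to the rate. Here ∑xᵢ = 7 and n = 3, so shape 2.8→9.8 and rate 1.1→4.1.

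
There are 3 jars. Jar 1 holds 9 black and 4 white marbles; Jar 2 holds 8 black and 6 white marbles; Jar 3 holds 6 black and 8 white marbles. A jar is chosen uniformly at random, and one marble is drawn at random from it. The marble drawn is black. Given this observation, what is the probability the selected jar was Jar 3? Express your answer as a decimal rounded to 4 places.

Posterior probability ≈ 0.2532

Tabulate prior·likelihood by source: [1] prior 0.333333, lik 0.6923, product 0.2308; [2] prior 0.333333, lik 0.5714, product 0.1905; [3] prior 0.333333, lik 0.4286, product 0.1429.
Normalizing constant = 0.56410; the posterior for Jar 3 is its product over the sum, 0.1429/0.56410 = 0.2532.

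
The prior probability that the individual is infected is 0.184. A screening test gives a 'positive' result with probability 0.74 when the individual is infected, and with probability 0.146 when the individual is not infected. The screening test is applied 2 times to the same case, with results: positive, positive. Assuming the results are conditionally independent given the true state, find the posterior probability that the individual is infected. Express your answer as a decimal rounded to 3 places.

Posterior P(H) ≈ 0.853

With H the event that the individual is infected, the joint likelihood of the observed sequence is P(data|H) = 0.74·0.74 = 0.54760 and P(data|¬H) = 0.146·0.146 = 0.021316.
Bayes: P(H|data) = 0.184·0.54760 / (0.184·0.54760 + 0.816·0.021316) = 0.10076/0.11815 = 0.8528.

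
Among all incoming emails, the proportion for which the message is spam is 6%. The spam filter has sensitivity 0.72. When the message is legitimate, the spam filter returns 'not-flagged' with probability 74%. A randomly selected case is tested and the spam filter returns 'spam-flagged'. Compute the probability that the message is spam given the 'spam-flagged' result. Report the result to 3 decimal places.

Write H for 'the message is spam'. Prior odds H:¬H = 0.06/0.94 = 0.063830. For the 'spam-flagged' outcome, the likelihood ratio is 0.72/0.26 = 2.7692.
Posterior odds = 0.063830 × 2.7692 = 0.17676, so P(H|E) = 0.17676/(1+0.17676) = 0.150.

P(H | E) ≈ 0.150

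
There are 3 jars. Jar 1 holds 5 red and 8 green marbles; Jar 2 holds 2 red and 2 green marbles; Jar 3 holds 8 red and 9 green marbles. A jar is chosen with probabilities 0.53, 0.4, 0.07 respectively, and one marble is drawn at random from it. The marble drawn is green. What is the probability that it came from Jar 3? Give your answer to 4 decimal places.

Posterior probability ≈ 0.0658

P(green|Jar 1) = 0.6154; P(green|Jar 2) = 0.5; P(green|Jar 3) = 0.5294.
Prior × likelihood for each source: 0.53·0.6154=0.3262, 0.4·0.5=0.2000, 0.07·0.5294=0.03706. Summing gives P(green) = 0.56321.
P(Jar 3 | green) = 0.03706 / 0.56321 = 0.0658.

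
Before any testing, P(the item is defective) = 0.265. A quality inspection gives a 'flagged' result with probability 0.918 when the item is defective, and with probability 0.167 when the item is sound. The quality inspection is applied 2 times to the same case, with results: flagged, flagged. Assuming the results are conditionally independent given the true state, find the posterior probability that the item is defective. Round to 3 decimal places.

Let H be the event that the item is defective; start with P(H) = 0.265. P('flagged'|H) = 0.918, P('flagged'|¬H) = 0.167.
Update on result 1 ('flagged'): P(H) ← 0.918·0.2650 / (0.918·0.2650 + 0.167·0.7350) = 0.24327/0.36602 = 0.6646.
Update on result 2 ('flagged'): P(H) ← 0.918·0.6646 / (0.918·0.6646 + 0.167·0.3354) = 0.61014/0.66615 = 0.9159.

Posterior P(H) ≈ 0.916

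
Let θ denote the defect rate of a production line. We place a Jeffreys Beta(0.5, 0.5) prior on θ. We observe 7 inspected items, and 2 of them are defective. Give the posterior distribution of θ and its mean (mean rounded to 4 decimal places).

Posterior: Beta(2.5, 5.5); mean ≈ 0.3125

The binomial likelihood is conjugate to the Beta prior: with 2 successes and 5 failures, the posterior is Beta(0.5+2, 0.5+5) = Beta(2.5, 5.5).
Posterior mean = α/(α+β) = 2.5/8 = 0.3125.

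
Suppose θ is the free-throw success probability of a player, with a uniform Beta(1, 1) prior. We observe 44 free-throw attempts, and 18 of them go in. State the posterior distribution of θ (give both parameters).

The binomial likelihood is conjugate to the Beta prior: with 18 successes and 26 failures, the posterior is Beta(1+18, 1+26) = Beta(19, 27).

Posterior: Beta(19, 27)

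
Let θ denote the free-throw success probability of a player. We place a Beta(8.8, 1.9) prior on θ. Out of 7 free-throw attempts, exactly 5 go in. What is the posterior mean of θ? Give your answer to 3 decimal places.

Observing 5 successes and 2 failures updates Beta(8.8, 1.9) by adding the success and failure counts to the two shape parameters: α = 8.8+5 = 13.8, β = 1.9+2 = 3.9.
E[θ | data] = 13.8/(13.8+3.9) = 0.780.

Posterior mean ≈ 0.780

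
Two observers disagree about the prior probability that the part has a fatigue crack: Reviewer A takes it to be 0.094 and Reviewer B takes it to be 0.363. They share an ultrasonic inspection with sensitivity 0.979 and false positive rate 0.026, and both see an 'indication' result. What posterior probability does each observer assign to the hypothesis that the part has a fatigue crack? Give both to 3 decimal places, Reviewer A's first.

Reviewer A: 0.796; Reviewer B: 0.955

The likelihood ratio for an 'indication' result is 0.979/0.026 = 37.654.
Reviewer A: prior odds 0.094/0.906 = 0.10375; posterior odds 3.9067; posterior probability 0.796.
Reviewer B: prior odds 0.363/0.637 = 0.56986; posterior odds 21.457; posterior probability 0.955.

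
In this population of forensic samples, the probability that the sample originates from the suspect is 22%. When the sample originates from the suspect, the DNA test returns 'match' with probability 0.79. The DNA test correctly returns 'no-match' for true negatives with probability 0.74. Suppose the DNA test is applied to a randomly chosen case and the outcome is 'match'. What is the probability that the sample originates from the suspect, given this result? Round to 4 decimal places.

P(H | E) ≈ 0.4615

Let H be the event that the sample originates from the suspect. P(H) = 0.22, so P(¬H) = 0.78. With E the 'match' result, P(E|H) = 0.79 and P(E|¬H) = 0.26.
P(E) = 0.79·0.22 + 0.26·0.78 = 0.17380 + 0.20280 = 0.37660.
By Bayes' theorem, P(H|E) = 0.17380 / 0.37660 = 0.4615.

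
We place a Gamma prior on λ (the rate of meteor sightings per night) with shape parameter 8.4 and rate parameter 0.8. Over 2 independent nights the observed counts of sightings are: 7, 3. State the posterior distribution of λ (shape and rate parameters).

Total count ∑xᵢ = 10 over n = 2 nights.
Gamma is conjugate to the Poisson likelihood: posterior is Gamma(shape = 8.4+10 = 18.4, rate = 0.8+2 = 2.8).

Posterior: Gamma(shape=18.4, rate=2.8)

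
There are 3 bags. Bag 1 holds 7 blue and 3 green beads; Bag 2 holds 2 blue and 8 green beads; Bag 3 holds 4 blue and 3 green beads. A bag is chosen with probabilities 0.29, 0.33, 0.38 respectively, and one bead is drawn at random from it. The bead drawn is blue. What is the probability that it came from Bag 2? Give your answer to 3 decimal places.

Tabulate prior·likelihood by source: [1] prior 0.29, lik 0.7, product 0.2030; [2] prior 0.33, lik 0.2, product 0.06600; [3] prior 0.38, lik 0.5714, product 0.2171.
Normalizing constant = 0.48614; the posterior for Bag 2 is its product over the sum, 0.06600/0.48614 = 0.136.

Posterior probability ≈ 0.136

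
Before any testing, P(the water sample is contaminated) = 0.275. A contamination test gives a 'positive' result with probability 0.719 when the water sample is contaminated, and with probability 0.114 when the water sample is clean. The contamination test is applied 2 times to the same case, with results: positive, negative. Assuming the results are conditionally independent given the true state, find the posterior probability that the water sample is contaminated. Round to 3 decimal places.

With H the event that the water sample is contaminated, the joint likelihood of the observed sequence is P(data|H) = 0.719·0.281 = 0.20204 and P(data|¬H) = 0.114·0.886 = 0.10100.
Bayes: P(H|data) = 0.275·0.20204 / (0.275·0.20204 + 0.725·0.10100) = 0.055561/0.12879 = 0.4314.

Posterior P(H) ≈ 0.431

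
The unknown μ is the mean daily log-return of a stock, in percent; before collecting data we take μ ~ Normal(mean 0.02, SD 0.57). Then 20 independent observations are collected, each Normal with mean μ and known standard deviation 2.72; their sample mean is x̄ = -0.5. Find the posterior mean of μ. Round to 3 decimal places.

With known σ, the Normal prior is conjugate. Weight on the data is w = (n/σ²)/(n/σ² + 1/τ₀²) = 2.70329/(2.70329+3.07787) = 0.46760.
Posterior mean = w·x̄ + (1−w)·μ₀ = 0.46760·-0.5 + 0.53240·0.02 = -0.223.

Posterior mean ≈ -0.223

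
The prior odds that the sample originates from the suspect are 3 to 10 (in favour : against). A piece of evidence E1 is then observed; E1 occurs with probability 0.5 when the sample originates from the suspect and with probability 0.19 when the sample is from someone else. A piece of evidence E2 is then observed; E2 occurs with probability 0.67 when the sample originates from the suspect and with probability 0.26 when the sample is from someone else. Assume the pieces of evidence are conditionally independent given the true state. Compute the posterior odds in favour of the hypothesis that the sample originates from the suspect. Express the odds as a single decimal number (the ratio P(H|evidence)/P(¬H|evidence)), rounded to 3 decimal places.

Posterior odds ≈ 2.034

Prior odds = 3/10 = 0.30000.
Likelihood ratio for E1 = 0.5/0.19 = 2.6316.
Likelihood ratio for E2 = 0.67/0.26 = 2.5769.
Posterior odds = prior odds × LR₁ × LR₂ = 2.0344.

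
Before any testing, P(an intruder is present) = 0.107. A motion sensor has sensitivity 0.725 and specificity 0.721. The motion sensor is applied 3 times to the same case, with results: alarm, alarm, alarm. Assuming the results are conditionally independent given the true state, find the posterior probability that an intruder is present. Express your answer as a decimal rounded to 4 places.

Let H be the event that an intruder is present; start with P(H) = 0.107. P('alarm'|H) = 0.725, P('alarm'|¬H) = 0.279.
Update on result 1 ('alarm'): P(H) ← 0.725·0.1070 / (0.725·0.1070 + 0.279·0.8930) = 0.077575/0.32672 = 0.2374.
Update on result 2 ('alarm'): P(H) ← 0.725·0.2374 / (0.725·0.2374 + 0.279·0.7626) = 0.17214/0.38490 = 0.4472.
Update on result 3 ('alarm'): P(H) ← 0.725·0.4472 / (0.725·0.4472 + 0.279·0.5528) = 0.32425/0.47847 = 0.6777.

Posterior P(H) ≈ 0.6777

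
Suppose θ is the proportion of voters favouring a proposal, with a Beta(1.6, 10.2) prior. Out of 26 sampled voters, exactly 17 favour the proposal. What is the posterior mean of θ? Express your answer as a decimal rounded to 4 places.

The binomial likelihood is conjugate to the Beta prior: with 17 successes and 9 failures, the posterior is Beta(1.6+17, 10.2+9) = Beta(18.6, 19.2).
Posterior mean = α/(α+β) = 18.6/37.8 = 0.4921.

Posterior mean ≈ 0.4921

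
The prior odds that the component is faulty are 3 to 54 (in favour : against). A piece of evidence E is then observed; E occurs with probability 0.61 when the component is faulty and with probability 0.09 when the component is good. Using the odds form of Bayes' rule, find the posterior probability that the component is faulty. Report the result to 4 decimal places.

Prior odds = 3/54 = 0.055556.
Likelihood ratio for E = 0.61/0.09 = 6.7778.
Posterior odds = prior odds × LR = 0.37654.
Posterior probability = odds/(1+odds) = 0.37654/1.3765 = 0.2735.

Posterior probability ≈ 0.2735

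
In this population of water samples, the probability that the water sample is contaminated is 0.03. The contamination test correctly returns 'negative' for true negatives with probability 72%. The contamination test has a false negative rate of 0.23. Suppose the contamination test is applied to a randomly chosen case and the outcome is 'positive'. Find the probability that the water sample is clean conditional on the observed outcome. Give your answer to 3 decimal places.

Write H for 'the water sample is contaminated'. Prior odds H:¬H = 0.03/0.97 = 0.030928. For the 'positive' outcome, the likelihood ratio is 0.77/0.28 = 2.7500.
Posterior odds = 0.030928 × 2.7500 = 0.085052, so P(H|E) = 0.085052/(1+0.085052) = 0.078. Then P(¬H|E) = 1 − 0.078 = 0.922.

P(¬H | E) ≈ 0.922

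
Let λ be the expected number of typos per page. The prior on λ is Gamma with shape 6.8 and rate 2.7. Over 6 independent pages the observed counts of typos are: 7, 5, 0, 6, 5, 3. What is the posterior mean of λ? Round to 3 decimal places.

Posterior mean ≈ 3.770

Total count ∑xᵢ = 26 over n = 6 pages.
Gamma is conjugate to the Poisson likelihood: posterior is Gamma(shape = 6.8+26 = 32.8, rate = 2.7+6 = 8.7).
Posterior mean = shape/rate = 32.8/8.7 = 3.770.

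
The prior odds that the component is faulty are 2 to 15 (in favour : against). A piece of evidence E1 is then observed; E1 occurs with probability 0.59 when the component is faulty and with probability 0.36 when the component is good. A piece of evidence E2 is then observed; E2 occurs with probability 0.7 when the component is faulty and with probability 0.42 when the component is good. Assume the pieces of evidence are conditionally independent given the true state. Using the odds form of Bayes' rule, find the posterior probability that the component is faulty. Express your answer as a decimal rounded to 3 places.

Prior odds = 2/15 = 0.13333. In log-odds, ln(0.13333) = -2.0149.
Add log likelihood ratios: ln(1.6389) + ln(1.6667) = 1.0048.
Posterior log-odds = -1.0101, so posterior odds = exp(-1.0101) = 0.36420. Converting, P(H|E) = 0.36420/1.3642 = 0.267.

Posterior probability ≈ 0.267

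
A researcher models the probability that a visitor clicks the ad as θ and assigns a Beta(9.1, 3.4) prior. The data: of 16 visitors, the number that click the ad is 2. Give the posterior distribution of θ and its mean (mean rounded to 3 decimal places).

Observing 2 successes and 14 failures updates Beta(9.1, 3.4) by adding the success and failure counts to the two shape parameters: α = 9.1+2 = 11.1, β = 3.4+14 = 17.4.
Posterior mean = α/(α+β) = 11.1/28.5 = 0.389.

Posterior: Beta(11.1, 17.4); mean ≈ 0.389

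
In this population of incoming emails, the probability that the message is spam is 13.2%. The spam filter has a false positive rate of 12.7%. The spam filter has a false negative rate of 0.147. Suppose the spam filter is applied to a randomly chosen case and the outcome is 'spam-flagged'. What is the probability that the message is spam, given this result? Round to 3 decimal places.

P(H | E) ≈ 0.505

Write H for 'the message is spam'. Prior odds H:¬H = 0.132/0.868 = 0.15207. For the 'spam-flagged' outcome, the likelihood ratio is 0.853/0.127 = 6.7165.
Posterior odds = 0.15207 × 6.7165 = 1.0214, so P(H|E) = 1.0214/(1+1.0214) = 0.505.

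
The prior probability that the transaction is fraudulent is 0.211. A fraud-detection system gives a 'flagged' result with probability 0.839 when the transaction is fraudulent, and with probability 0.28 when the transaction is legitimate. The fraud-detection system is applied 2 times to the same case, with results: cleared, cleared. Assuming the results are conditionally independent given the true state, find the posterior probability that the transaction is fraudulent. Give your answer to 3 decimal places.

Posterior P(H) ≈ 0.013

With H the event that the transaction is fraudulent, the joint likelihood of the observed sequence is P(data|H) = 0.161·0.161 = 0.025921 and P(data|¬H) = 0.72·0.72 = 0.51840.
Bayes: P(H|data) = 0.211·0.025921 / (0.211·0.025921 + 0.789·0.51840) = 0.0054693/0.41449 = 0.0132.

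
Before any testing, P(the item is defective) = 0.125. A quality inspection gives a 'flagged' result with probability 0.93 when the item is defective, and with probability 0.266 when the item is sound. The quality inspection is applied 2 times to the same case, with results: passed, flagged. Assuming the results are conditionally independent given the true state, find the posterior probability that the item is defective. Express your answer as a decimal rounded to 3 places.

Let H be the event that the item is defective; start with P(H) = 0.125. P('flagged'|H) = 0.93, P('flagged'|¬H) = 0.266.
Update on result 1 ('passed'): P(H) ← 0.07·0.1250 / (0.07·0.1250 + 0.734·0.8750) = 0.0087500/0.65100 = 0.0134.
Update on result 2 ('flagged'): P(H) ← 0.93·0.0134 / (0.93·0.0134 + 0.266·0.9866) = 0.012500/0.27492 = 0.0455.

Posterior P(H) ≈ 0.045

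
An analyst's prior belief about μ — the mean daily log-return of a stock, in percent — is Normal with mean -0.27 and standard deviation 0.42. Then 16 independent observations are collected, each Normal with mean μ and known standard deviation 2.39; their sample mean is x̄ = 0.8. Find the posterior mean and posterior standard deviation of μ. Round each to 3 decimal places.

Prior precision 1/τ₀² = 1/0.42² = 5.66893; data precision n/σ² = 16/2.39² = 2.80107.
Posterior precision = 5.66893 + 2.80107 = 8.47001, giving posterior SD = 1/√8.47001 = 0.344.
Posterior mean = (5.66893·-0.27 + 2.80107·0.8) / 8.47001 = 0.084.

Posterior mean ≈ 0.084; posterior SD ≈ 0.344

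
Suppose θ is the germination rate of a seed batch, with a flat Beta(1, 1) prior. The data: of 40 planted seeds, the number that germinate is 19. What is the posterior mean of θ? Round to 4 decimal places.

Posterior mean ≈ 0.4762

The binomial likelihood is conjugate to the Beta prior: with 19 successes and 21 failures, the posterior is Beta(1+19, 1+21) = Beta(20, 22).
E[θ | data] = 20/(20+22) = 0.4762.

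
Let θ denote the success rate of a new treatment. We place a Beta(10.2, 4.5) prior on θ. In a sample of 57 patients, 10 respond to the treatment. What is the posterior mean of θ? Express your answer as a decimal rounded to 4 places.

The binomial likelihood is conjugate to the Beta prior: with 10 successes and 47 failures, the posterior is Beta(10.2+10, 4.5+47) = Beta(20.2, 51.5).
E[θ | data] = 20.2/(20.2+51.5) = 0.2817.

Posterior mean ≈ 0.2817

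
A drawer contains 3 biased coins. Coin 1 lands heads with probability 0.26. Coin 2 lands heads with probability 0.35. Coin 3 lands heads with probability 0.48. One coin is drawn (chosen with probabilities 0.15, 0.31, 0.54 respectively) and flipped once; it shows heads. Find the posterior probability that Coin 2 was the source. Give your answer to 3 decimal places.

P(heads|C1) = 0.26; P(heads|C2) = 0.35; P(heads|C3) = 0.48.
Prior × likelihood for each source: 0.15·0.26=0.03900, 0.31·0.35=0.1085, 0.54·0.48=0.2592. Summing gives P(heads) = 0.40670.
P(Coin 2 | heads) = 0.1085 / 0.40670 = 0.267.

Posterior probability ≈ 0.267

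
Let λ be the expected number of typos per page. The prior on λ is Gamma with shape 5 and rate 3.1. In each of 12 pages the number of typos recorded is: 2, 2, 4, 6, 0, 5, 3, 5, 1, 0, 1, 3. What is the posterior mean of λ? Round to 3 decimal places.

Posterior mean ≈ 2.450

Total count ∑xᵢ = 32 over n = 12 pages.
Gamma is conjugate to the Poisson likelihood: posterior is Gamma(shape = 5+32 = 37, rate = 3.1+12 = 15.1).
E[λ | data] = 37/15.1 = 2.450.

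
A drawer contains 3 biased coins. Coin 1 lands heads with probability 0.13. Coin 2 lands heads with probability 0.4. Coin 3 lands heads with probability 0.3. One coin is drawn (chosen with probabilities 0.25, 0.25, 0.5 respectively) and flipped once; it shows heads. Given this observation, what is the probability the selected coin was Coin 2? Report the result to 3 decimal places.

Tabulate prior·likelihood by source: [1] prior 0.25, lik 0.13, product 0.03250; [2] prior 0.25, lik 0.4, product 0.1000; [3] prior 0.5, lik 0.3, product 0.1500.
Normalizing constant = 0.28250; the posterior for Coin 2 is its product over the sum, 0.1000/0.28250 = 0.354.

Posterior probability ≈ 0.354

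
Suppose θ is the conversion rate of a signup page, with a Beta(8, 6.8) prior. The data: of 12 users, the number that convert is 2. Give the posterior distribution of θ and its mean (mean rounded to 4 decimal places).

Posterior: Beta(10, 16.8); mean ≈ 0.3731

Observing 2 successes and 10 failures updates Beta(8, 6.8) by adding the success and failure counts to the two shape parameters: α = 8+2 = 10, β = 6.8+10 = 16.8.
E[θ | data] = 10/(10+16.8) = 0.3731.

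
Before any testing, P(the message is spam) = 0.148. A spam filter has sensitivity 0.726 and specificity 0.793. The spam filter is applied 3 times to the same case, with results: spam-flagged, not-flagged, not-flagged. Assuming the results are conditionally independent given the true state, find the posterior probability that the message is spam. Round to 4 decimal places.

Posterior P(H) ≈ 0.0678

Let H be the event that the message is spam; start with P(H) = 0.148. P('spam-flagged'|H) = 0.726, P('spam-flagged'|¬H) = 0.207.
Update on result 1 ('spam-flagged'): P(H) ← 0.726·0.1480 / (0.726·0.1480 + 0.207·0.8520) = 0.10745/0.28381 = 0.3786.
Update on result 2 ('not-flagged'): P(H) ← 0.274·0.3786 / (0.274·0.3786 + 0.793·0.6214) = 0.10373/0.59651 = 0.1739.
Update on result 3 ('not-flagged'): P(H) ← 0.274·0.1739 / (0.274·0.1739 + 0.793·0.8261) = 0.047648/0.70275 = 0.0678.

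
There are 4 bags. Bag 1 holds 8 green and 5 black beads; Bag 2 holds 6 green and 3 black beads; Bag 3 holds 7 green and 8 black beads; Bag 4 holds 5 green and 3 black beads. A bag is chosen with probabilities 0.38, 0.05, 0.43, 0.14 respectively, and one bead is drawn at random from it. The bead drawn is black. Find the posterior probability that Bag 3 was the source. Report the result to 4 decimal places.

Posterior probability ≈ 0.5158

Tabulate prior·likelihood by source: [1] prior 0.38, lik 0.3846, product 0.1462; [2] prior 0.05, lik 0.3333, product 0.01667; [3] prior 0.43, lik 0.5333, product 0.2293; [4] prior 0.14, lik 0.375, product 0.05250.
Normalizing constant = 0.44465; the posterior for Bag 3 is its product over the sum, 0.2293/0.44465 = 0.5158.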